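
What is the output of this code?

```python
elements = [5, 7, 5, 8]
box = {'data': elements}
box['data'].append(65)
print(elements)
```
[5, 7, 5, 8, 65]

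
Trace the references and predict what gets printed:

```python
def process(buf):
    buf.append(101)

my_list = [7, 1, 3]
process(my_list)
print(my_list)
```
[7, 1, 3, 101]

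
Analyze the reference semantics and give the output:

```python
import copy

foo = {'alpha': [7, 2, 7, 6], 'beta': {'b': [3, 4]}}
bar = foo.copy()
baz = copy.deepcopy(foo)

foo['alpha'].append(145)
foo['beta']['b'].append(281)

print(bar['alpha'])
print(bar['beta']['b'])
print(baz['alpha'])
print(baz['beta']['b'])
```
[7, 2, 7, 6, 145]
[3, 4, 281]
[7, 2, 7, 6]
[3, 4]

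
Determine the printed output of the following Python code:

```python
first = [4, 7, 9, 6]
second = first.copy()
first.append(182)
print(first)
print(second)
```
[4, 7, 9, 6, 182]
[4, 7, 9, 6]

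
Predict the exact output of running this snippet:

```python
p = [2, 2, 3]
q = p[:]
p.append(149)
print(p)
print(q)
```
[2, 2, 3, 149]
[2, 2, 3]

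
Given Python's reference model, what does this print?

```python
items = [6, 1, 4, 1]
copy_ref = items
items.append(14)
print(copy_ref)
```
[6, 1, 4, 1, 14]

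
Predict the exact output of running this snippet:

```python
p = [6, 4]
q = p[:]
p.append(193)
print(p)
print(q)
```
[6, 4, 193]
[6, 4]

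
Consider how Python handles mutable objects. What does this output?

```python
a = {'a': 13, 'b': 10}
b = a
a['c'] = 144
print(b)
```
{'a': 13, 'b': 10, 'c': 144}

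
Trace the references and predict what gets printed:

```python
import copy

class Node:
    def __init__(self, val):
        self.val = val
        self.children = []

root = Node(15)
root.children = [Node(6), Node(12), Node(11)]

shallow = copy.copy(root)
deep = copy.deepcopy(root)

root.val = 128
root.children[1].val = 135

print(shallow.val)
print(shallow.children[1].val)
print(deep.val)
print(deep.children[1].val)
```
15
135
15
12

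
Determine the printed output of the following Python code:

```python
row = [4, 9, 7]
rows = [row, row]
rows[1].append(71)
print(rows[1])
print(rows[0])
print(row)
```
[4, 9, 7, 71]
[4, 9, 7, 71]
[4, 9, 7, 71]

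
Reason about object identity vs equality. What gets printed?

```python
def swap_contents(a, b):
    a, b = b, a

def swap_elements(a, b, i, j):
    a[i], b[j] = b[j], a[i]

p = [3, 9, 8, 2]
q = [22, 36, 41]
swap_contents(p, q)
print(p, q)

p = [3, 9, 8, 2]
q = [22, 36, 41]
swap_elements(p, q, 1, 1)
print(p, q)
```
[3, 9, 8, 2] [22, 36, 41]
[3, 36, 8, 2] [22, 9, 41]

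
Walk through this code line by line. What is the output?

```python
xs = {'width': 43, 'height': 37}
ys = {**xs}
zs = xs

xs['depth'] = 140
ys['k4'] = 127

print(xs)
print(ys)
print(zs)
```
{'width': 43, 'height': 37, 'depth': 140}
{'width': 43, 'height': 37, 'k4': 127}
{'width': 43, 'height': 37, 'depth': 140}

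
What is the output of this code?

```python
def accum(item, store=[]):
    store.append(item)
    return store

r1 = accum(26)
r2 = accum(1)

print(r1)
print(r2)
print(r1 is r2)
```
[26, 1]
[26, 1]
True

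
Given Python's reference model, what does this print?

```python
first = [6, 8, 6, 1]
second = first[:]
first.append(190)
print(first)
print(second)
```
[6, 8, 6, 1, 190]
[6, 8, 6, 1]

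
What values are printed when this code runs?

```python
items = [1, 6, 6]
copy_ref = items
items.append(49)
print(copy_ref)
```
[1, 6, 6, 49]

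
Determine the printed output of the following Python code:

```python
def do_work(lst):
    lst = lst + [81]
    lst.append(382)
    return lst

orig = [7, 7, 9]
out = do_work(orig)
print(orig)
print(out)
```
[7, 7, 9]
[7, 7, 9, 81, 382]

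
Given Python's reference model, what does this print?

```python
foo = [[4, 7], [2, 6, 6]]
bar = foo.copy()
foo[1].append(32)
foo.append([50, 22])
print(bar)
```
[[4, 7], [2, 6, 6, 32]]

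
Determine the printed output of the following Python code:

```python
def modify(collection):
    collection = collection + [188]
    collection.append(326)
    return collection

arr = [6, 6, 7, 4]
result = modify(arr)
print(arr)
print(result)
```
[6, 6, 7, 4]
[6, 6, 7, 4, 188, 326]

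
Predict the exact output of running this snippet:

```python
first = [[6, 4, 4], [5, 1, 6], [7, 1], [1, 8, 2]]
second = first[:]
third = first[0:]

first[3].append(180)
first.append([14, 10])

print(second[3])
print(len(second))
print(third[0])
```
[1, 8, 2, 180]
4
[6, 4, 4]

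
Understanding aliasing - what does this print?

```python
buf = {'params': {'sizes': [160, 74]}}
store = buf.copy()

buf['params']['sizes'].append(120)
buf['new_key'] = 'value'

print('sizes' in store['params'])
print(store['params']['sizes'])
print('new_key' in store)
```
True
[160, 74, 120]
False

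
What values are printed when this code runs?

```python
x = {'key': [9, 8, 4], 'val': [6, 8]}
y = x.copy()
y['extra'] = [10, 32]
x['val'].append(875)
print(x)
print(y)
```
{'key': [9, 8, 4], 'val': [6, 8, 875]}
{'key': [9, 8, 4], 'val': [6, 8, 875], 'extra': [10, 32]}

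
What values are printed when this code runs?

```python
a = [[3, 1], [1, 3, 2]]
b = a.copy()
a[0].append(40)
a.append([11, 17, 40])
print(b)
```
[[3, 1, 40], [1, 3, 2]]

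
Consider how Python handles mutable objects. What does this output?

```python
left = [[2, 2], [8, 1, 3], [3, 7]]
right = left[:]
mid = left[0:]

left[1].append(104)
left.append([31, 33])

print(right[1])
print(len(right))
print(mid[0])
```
[8, 1, 3, 104]
3
[2, 2]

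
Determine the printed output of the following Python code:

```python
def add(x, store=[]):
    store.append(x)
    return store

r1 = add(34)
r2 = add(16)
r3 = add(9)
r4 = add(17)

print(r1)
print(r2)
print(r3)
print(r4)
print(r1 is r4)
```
[34, 16, 9, 17]
[34, 16, 9, 17]
[34, 16, 9, 17]
[34, 16, 9, 17]
True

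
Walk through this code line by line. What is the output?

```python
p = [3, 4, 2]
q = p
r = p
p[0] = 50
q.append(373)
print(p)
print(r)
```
[50, 4, 2, 373]
[50, 4, 2, 373]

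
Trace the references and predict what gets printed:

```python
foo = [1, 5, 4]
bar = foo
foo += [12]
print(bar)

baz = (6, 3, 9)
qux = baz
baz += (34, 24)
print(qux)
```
[1, 5, 4, 12]
(6, 3, 9)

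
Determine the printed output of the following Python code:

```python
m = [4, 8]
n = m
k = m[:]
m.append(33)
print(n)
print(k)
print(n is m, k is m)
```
[4, 8, 33]
[4, 8]
True False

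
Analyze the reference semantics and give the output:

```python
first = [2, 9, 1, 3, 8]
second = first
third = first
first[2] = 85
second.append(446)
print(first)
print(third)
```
[2, 9, 85, 3, 8, 446]
[2, 9, 85, 3, 8, 446]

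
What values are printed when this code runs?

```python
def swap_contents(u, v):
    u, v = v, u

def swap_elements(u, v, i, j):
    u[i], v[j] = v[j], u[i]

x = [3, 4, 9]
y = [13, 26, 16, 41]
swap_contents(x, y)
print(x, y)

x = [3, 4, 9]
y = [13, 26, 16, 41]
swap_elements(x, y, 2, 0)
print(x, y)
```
[3, 4, 9] [13, 26, 16, 41]
[3, 4, 13] [9, 26, 16, 41]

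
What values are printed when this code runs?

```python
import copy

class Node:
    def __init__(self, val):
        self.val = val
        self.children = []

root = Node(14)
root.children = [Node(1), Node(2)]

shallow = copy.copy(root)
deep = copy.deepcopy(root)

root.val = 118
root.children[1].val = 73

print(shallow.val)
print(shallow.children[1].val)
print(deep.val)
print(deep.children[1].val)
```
14
73
14
2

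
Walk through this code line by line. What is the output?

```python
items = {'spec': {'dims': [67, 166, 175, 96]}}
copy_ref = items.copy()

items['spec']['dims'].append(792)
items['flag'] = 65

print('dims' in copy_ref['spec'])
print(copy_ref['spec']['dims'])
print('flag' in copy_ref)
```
True
[67, 166, 175, 96, 792]
False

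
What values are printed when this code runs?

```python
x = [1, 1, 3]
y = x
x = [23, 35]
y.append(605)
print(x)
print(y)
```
[23, 35]
[1, 1, 3, 605]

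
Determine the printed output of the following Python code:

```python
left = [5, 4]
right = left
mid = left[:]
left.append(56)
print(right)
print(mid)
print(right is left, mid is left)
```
[5, 4, 56]
[5, 4]
True False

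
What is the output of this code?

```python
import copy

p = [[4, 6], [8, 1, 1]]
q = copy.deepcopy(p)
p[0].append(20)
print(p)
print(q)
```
[[4, 6, 20], [8, 1, 1]]
[[4, 6], [8, 1, 1]]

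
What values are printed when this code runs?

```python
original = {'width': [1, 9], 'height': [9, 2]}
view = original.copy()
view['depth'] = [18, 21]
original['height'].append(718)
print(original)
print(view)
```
{'width': [1, 9], 'height': [9, 2, 718]}
{'width': [1, 9], 'height': [9, 2, 718], 'depth': [18, 21]}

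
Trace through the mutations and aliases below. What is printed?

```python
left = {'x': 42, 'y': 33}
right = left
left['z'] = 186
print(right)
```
{'x': 42, 'y': 33, 'z': 186}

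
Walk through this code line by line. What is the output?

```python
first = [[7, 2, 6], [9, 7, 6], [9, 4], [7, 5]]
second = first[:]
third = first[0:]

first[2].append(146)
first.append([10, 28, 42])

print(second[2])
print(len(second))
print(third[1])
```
[9, 4, 146]
4
[9, 7, 6]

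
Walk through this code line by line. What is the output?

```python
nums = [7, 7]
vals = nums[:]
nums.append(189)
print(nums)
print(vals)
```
[7, 7, 189]
[7, 7]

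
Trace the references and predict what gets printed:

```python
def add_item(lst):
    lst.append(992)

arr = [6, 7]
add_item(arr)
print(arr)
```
[6, 7, 992]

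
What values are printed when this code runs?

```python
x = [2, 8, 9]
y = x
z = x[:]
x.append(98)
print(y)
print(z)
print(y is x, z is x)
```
[2, 8, 9, 98]
[2, 8, 9]
True False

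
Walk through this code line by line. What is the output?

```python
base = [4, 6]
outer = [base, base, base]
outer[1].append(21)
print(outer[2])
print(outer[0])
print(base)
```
[4, 6, 21]
[4, 6, 21]
[4, 6, 21]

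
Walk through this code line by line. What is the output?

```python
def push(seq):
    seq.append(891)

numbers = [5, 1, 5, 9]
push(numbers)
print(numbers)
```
[5, 1, 5, 9, 891]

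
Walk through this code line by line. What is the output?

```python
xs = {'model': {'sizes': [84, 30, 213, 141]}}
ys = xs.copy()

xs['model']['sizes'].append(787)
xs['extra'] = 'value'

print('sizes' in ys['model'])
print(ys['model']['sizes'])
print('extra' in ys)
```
True
[84, 30, 213, 141, 787]
False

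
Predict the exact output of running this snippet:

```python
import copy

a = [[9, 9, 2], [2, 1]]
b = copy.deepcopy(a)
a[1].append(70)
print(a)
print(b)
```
[[9, 9, 2], [2, 1, 70]]
[[9, 9, 2], [2, 1]]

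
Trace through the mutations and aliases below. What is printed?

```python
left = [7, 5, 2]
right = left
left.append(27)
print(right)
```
[7, 5, 2, 27]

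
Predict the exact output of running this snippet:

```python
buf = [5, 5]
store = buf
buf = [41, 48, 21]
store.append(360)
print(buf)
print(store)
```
[41, 48, 21]
[5, 5, 360]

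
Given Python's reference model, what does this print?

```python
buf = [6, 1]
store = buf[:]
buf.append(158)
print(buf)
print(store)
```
[6, 1, 158]
[6, 1]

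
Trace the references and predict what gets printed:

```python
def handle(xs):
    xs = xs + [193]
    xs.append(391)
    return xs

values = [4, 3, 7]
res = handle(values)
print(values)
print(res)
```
[4, 3, 7]
[4, 3, 7, 193, 391]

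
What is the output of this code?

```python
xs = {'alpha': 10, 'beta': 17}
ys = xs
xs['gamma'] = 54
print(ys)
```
{'alpha': 10, 'beta': 17, 'gamma': 54}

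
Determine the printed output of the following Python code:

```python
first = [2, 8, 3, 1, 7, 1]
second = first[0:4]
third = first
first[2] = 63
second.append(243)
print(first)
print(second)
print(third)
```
[2, 8, 63, 1, 7, 1]
[2, 8, 3, 1, 243]
[2, 8, 63, 1, 7, 1]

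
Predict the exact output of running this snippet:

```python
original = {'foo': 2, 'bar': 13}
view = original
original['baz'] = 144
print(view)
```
{'foo': 2, 'bar': 13, 'baz': 144}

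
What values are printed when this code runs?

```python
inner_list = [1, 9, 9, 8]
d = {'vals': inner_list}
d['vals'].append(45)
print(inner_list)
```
[1, 9, 9, 8, 45]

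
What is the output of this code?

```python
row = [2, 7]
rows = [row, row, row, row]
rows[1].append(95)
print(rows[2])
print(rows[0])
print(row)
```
[2, 7, 95]
[2, 7, 95]
[2, 7, 95]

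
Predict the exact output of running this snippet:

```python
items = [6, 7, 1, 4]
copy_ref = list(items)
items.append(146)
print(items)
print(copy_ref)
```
[6, 7, 1, 4, 146]
[6, 7, 1, 4]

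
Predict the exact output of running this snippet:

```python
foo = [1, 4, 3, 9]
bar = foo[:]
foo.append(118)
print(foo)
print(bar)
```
[1, 4, 3, 9, 118]
[1, 4, 3, 9]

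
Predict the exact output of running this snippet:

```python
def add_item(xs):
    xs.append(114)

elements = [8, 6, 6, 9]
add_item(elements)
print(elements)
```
[8, 6, 6, 9, 114]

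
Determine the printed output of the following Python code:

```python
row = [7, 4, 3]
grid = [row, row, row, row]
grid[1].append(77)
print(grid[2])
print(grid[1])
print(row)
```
[7, 4, 3, 77]
[7, 4, 3, 77]
[7, 4, 3, 77]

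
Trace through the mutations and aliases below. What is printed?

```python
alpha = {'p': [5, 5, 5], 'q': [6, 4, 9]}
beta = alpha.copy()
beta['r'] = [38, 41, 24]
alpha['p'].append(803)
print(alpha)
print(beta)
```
{'p': [5, 5, 5, 803], 'q': [6, 4, 9]}
{'p': [5, 5, 5, 803], 'q': [6, 4, 9], 'r': [38, 41, 24]}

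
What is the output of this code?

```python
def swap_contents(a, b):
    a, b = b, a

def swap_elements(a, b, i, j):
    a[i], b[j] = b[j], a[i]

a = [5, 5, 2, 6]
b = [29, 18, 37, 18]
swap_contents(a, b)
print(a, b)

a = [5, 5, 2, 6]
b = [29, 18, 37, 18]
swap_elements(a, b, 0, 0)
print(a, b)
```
[5, 5, 2, 6] [29, 18, 37, 18]
[29, 5, 2, 6] [5, 18, 37, 18]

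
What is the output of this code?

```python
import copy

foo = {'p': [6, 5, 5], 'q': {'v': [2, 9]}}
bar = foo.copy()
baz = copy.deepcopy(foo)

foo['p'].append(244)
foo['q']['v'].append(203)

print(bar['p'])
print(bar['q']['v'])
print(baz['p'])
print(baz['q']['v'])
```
[6, 5, 5, 244]
[2, 9, 203]
[6, 5, 5]
[2, 9]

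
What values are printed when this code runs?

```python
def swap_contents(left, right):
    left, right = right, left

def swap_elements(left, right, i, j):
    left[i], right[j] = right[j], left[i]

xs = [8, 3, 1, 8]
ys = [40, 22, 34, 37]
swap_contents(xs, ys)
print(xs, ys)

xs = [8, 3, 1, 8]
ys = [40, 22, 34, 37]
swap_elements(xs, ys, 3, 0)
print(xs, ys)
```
[8, 3, 1, 8] [40, 22, 34, 37]
[8, 3, 1, 40] [8, 22, 34, 37]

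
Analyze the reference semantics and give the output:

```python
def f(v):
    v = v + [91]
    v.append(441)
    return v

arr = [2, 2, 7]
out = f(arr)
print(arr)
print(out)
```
[2, 2, 7]
[2, 2, 7, 91, 441]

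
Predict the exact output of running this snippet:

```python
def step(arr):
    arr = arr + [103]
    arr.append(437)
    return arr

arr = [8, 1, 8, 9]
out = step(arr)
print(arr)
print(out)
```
[8, 1, 8, 9]
[8, 1, 8, 9, 103, 437]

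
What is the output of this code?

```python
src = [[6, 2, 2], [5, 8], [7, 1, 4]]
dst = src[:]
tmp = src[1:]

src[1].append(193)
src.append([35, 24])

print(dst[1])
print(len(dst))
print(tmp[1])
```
[5, 8, 193]
3
[7, 1, 4]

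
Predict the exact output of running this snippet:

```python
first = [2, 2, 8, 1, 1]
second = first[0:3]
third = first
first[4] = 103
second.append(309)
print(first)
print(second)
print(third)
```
[2, 2, 8, 1, 103]
[2, 2, 8, 309]
[2, 2, 8, 1, 103]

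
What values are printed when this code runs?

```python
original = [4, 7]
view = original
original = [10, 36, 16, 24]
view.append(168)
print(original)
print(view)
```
[10, 36, 16, 24]
[4, 7, 168]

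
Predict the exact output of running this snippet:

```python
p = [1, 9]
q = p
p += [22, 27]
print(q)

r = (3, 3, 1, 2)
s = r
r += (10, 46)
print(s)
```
[1, 9, 22, 27]
(3, 3, 1, 2)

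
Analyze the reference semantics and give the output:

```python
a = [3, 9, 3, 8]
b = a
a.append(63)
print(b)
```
[3, 9, 3, 8, 63]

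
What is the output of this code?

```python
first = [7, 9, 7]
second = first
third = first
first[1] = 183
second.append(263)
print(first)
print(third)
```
[7, 183, 7, 263]
[7, 183, 7, 263]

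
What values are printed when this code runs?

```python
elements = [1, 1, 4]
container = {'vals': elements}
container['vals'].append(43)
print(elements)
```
[1, 1, 4, 43]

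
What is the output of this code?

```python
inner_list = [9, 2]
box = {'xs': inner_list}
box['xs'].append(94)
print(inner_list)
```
[9, 2, 94]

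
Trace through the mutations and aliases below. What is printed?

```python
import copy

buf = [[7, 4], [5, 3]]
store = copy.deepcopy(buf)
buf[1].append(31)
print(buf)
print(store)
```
[[7, 4], [5, 3, 31]]
[[7, 4], [5, 3]]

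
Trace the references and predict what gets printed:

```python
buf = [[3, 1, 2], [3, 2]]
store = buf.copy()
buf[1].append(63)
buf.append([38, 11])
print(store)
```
[[3, 1, 2], [3, 2, 63]]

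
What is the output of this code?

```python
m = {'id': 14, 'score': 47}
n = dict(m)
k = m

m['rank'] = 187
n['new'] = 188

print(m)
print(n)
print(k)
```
{'id': 14, 'score': 47, 'rank': 187}
{'id': 14, 'score': 47, 'new': 188}
{'id': 14, 'score': 47, 'rank': 187}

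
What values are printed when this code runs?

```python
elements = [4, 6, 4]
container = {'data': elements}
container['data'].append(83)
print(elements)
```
[4, 6, 4, 83]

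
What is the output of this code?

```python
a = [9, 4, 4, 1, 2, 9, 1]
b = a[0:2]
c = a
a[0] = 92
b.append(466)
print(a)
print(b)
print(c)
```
[92, 4, 4, 1, 2, 9, 1]
[9, 4, 466]
[92, 4, 4, 1, 2, 9, 1]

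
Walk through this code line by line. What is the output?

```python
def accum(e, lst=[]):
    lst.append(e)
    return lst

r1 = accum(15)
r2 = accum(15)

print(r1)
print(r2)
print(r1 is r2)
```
[15, 15]
[15, 15]
True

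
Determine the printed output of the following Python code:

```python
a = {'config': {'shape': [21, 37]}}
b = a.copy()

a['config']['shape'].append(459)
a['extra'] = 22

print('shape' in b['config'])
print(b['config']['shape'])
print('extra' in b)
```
True
[21, 37, 459]
False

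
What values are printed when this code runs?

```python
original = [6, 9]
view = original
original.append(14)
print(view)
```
[6, 9, 14]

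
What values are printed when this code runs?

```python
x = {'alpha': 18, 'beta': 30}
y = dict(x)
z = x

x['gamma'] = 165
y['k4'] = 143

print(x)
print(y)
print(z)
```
{'alpha': 18, 'beta': 30, 'gamma': 165}
{'alpha': 18, 'beta': 30, 'k4': 143}
{'alpha': 18, 'beta': 30, 'gamma': 165}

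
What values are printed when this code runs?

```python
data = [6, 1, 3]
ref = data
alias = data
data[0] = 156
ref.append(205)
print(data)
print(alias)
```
[156, 1, 3, 205]
[156, 1, 3, 205]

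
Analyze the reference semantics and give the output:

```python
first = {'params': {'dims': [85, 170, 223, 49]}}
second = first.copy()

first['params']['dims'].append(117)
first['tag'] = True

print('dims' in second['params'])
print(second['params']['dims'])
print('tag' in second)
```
True
[85, 170, 223, 49, 117]
False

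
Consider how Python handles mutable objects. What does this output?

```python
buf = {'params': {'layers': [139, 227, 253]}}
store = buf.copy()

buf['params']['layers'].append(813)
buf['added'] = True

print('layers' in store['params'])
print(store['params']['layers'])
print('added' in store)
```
True
[139, 227, 253, 813]
False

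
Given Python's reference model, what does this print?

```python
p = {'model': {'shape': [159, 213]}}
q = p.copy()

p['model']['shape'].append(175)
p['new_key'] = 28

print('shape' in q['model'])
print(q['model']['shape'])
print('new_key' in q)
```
True
[159, 213, 175]
False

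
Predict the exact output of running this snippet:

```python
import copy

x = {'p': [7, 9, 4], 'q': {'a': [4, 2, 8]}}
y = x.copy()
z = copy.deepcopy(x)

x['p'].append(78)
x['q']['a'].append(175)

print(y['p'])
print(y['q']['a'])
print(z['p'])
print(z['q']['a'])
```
[7, 9, 4, 78]
[4, 2, 8, 175]
[7, 9, 4]
[4, 2, 8]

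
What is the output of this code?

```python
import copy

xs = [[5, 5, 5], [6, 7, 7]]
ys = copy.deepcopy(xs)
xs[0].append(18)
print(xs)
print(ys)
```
[[5, 5, 5, 18], [6, 7, 7]]
[[5, 5, 5], [6, 7, 7]]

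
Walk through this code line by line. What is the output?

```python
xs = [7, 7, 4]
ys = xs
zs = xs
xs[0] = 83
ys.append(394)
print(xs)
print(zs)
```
[83, 7, 4, 394]
[83, 7, 4, 394]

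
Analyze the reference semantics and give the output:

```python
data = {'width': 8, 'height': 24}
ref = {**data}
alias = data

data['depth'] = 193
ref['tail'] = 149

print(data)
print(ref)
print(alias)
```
{'width': 8, 'height': 24, 'depth': 193}
{'width': 8, 'height': 24, 'tail': 149}
{'width': 8, 'height': 24, 'depth': 193}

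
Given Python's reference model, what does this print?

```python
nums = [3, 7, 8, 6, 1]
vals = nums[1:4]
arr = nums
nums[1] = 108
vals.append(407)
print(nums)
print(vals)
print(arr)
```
[3, 108, 8, 6, 1]
[7, 8, 6, 407]
[3, 108, 8, 6, 1]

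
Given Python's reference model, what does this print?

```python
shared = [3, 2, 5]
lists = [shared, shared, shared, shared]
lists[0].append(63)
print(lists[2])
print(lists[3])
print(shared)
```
[3, 2, 5, 63]
[3, 2, 5, 63]
[3, 2, 5, 63]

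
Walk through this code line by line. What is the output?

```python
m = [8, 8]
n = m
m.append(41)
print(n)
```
[8, 8, 41]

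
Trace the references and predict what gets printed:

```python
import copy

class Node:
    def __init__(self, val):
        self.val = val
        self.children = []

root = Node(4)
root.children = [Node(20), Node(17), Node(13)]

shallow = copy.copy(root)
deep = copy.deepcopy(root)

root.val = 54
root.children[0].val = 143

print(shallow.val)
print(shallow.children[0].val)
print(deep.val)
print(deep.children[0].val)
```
4
143
4
20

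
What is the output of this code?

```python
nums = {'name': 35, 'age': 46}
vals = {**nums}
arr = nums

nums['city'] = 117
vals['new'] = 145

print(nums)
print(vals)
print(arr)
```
{'name': 35, 'age': 46, 'city': 117}
{'name': 35, 'age': 46, 'new': 145}
{'name': 35, 'age': 46, 'city': 117}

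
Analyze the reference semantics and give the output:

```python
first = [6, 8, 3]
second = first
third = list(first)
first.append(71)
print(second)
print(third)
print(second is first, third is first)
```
[6, 8, 3, 71]
[6, 8, 3]
True False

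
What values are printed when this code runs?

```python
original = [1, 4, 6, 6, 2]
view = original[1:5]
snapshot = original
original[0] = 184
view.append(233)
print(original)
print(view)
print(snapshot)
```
[184, 4, 6, 6, 2]
[4, 6, 6, 2, 233]
[184, 4, 6, 6, 2]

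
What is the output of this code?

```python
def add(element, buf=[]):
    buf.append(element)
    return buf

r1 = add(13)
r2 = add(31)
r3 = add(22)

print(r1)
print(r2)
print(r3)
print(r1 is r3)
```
[13, 31, 22]
[13, 31, 22]
[13, 31, 22]
True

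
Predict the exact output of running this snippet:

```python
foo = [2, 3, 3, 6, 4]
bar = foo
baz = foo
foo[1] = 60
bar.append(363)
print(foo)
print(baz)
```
[2, 60, 3, 6, 4, 363]
[2, 60, 3, 6, 4, 363]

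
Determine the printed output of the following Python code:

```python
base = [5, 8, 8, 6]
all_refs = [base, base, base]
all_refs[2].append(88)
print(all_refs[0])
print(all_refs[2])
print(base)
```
[5, 8, 8, 6, 88]
[5, 8, 8, 6, 88]
[5, 8, 8, 6, 88]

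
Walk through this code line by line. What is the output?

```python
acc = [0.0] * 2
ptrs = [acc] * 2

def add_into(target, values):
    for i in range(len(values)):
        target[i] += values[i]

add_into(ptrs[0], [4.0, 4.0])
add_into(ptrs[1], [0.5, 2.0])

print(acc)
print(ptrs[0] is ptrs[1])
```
[4.5, 6.0]
True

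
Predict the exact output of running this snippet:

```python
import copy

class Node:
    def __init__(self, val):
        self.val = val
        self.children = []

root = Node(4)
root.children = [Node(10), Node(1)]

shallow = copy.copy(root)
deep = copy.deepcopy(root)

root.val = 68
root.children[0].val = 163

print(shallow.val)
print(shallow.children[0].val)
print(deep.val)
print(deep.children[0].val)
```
4
163
4
10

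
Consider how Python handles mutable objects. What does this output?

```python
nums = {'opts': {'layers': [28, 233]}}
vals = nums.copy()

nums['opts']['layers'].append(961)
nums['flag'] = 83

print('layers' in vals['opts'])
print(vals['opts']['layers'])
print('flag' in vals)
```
True
[28, 233, 961]
False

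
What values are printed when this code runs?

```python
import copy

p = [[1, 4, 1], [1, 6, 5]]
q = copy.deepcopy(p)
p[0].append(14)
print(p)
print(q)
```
[[1, 4, 1, 14], [1, 6, 5]]
[[1, 4, 1], [1, 6, 5]]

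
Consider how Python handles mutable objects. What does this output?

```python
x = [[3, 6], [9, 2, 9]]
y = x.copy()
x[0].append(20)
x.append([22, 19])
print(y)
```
[[3, 6, 20], [9, 2, 9]]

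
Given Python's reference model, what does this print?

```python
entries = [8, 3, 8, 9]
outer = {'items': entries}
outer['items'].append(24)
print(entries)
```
[8, 3, 8, 9, 24]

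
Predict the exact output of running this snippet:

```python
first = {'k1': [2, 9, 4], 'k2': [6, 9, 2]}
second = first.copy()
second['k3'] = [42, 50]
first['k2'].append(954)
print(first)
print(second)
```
{'k1': [2, 9, 4], 'k2': [6, 9, 2, 954]}
{'k1': [2, 9, 4], 'k2': [6, 9, 2, 954], 'k3': [42, 50]}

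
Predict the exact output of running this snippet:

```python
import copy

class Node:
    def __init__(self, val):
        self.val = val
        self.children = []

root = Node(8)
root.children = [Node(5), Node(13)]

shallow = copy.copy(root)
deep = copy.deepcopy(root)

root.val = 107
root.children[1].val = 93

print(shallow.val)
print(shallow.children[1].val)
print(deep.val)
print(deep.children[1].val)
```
8
93
8
13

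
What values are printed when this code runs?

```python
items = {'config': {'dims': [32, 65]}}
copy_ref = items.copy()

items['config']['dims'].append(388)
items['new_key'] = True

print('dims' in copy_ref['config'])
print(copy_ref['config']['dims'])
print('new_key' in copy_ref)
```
True
[32, 65, 388]
False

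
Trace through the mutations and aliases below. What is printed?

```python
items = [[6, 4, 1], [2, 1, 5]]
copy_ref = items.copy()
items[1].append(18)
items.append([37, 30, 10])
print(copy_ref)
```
[[6, 4, 1], [2, 1, 5, 18]]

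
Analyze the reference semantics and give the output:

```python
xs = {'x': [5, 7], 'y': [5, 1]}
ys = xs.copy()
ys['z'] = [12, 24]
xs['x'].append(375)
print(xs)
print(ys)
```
{'x': [5, 7, 375], 'y': [5, 1]}
{'x': [5, 7, 375], 'y': [5, 1], 'z': [12, 24]}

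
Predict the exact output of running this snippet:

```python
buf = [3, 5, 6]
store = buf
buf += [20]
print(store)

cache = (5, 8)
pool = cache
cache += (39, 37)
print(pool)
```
[3, 5, 6, 20]
(5, 8)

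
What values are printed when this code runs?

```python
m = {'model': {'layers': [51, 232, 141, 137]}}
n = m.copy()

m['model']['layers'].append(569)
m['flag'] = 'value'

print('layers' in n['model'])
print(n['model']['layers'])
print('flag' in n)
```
True
[51, 232, 141, 137, 569]
False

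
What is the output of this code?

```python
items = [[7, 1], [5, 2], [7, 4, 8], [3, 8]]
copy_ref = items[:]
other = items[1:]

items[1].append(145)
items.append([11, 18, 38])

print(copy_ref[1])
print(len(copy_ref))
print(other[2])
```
[5, 2, 145]
4
[3, 8]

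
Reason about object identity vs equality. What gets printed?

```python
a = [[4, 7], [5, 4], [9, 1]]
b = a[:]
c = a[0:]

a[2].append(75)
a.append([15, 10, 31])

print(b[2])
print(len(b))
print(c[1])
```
[9, 1, 75]
3
[5, 4]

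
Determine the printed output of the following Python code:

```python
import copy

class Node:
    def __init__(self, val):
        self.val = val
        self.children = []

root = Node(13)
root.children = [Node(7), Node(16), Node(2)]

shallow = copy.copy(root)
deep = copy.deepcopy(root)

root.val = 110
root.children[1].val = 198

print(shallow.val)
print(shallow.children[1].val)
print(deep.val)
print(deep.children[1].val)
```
13
198
13
16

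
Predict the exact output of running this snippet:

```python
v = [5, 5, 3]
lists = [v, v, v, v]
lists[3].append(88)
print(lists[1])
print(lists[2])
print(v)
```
[5, 5, 3, 88]
[5, 5, 3, 88]
[5, 5, 3, 88]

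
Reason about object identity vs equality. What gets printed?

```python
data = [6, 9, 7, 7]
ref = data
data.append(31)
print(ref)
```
[6, 9, 7, 7, 31]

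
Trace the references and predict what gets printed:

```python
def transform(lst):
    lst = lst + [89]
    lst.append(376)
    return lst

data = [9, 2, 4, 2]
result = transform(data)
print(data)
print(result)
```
[9, 2, 4, 2]
[9, 2, 4, 2, 89, 376]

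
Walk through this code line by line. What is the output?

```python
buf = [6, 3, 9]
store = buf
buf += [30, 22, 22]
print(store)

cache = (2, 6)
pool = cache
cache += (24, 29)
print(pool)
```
[6, 3, 9, 30, 22, 22]
(2, 6)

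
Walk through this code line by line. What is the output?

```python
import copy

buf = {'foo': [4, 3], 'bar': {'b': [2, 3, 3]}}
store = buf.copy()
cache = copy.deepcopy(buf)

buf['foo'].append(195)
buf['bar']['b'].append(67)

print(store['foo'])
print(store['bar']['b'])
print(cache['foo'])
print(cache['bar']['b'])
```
[4, 3, 195]
[2, 3, 3, 67]
[4, 3]
[2, 3, 3]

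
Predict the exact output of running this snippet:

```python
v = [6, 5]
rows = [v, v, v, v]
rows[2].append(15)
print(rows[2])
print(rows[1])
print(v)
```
[6, 5, 15]
[6, 5, 15]
[6, 5, 15]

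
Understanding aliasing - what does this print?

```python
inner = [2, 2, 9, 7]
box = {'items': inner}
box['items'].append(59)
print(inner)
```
[2, 2, 9, 7, 59]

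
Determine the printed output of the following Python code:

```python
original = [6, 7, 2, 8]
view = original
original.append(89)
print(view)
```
[6, 7, 2, 8, 89]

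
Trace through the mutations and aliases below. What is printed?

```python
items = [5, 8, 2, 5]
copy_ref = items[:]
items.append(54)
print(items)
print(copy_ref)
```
[5, 8, 2, 5, 54]
[5, 8, 2, 5]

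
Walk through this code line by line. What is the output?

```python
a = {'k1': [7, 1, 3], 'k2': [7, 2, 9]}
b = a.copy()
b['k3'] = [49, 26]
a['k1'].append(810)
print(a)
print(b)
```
{'k1': [7, 1, 3, 810], 'k2': [7, 2, 9]}
{'k1': [7, 1, 3, 810], 'k2': [7, 2, 9], 'k3': [49, 26]}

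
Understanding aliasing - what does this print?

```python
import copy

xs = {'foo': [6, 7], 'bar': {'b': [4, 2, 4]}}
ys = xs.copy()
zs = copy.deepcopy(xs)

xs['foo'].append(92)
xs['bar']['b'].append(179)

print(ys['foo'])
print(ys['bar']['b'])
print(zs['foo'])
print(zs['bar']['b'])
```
[6, 7, 92]
[4, 2, 4, 179]
[6, 7]
[4, 2, 4]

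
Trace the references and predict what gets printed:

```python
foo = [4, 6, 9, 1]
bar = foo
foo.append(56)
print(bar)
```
[4, 6, 9, 1, 56]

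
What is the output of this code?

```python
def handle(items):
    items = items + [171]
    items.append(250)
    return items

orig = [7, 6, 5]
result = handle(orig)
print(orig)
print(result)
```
[7, 6, 5]
[7, 6, 5, 171, 250]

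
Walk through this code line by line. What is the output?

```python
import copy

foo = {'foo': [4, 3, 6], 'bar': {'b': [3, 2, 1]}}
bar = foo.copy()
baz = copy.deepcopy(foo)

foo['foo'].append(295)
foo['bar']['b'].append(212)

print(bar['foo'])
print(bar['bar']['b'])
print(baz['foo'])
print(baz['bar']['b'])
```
[4, 3, 6, 295]
[3, 2, 1, 212]
[4, 3, 6]
[3, 2, 1]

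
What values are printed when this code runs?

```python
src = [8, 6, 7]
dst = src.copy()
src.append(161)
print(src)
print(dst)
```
[8, 6, 7, 161]
[8, 6, 7]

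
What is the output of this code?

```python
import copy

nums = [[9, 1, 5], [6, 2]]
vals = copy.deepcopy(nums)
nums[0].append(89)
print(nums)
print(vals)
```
[[9, 1, 5, 89], [6, 2]]
[[9, 1, 5], [6, 2]]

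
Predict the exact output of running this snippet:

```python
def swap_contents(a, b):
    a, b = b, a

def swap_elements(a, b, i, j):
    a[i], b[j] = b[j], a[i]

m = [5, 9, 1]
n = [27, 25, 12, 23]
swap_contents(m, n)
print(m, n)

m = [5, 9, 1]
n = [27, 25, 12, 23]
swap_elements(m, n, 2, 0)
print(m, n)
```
[5, 9, 1] [27, 25, 12, 23]
[5, 9, 27] [1, 25, 12, 23]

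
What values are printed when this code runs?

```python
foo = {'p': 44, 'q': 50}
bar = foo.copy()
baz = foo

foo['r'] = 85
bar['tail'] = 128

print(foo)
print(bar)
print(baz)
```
{'p': 44, 'q': 50, 'r': 85}
{'p': 44, 'q': 50, 'tail': 128}
{'p': 44, 'q': 50, 'r': 85}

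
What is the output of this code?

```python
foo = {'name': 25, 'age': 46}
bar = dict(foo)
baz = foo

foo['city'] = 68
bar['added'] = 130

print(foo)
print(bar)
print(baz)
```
{'name': 25, 'age': 46, 'city': 68}
{'name': 25, 'age': 46, 'added': 130}
{'name': 25, 'age': 46, 'city': 68}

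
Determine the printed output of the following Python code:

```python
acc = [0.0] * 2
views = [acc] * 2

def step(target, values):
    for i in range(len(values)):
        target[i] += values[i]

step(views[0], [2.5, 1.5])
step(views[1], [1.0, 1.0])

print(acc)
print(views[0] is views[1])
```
[3.5, 2.5]
True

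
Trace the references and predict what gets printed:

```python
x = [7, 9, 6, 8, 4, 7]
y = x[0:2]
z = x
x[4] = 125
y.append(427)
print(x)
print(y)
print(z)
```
[7, 9, 6, 8, 125, 7]
[7, 9, 427]
[7, 9, 6, 8, 125, 7]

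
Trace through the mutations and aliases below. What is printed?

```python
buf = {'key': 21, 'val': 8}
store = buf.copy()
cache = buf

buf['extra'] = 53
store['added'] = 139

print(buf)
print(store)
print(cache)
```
{'key': 21, 'val': 8, 'extra': 53}
{'key': 21, 'val': 8, 'added': 139}
{'key': 21, 'val': 8, 'extra': 53}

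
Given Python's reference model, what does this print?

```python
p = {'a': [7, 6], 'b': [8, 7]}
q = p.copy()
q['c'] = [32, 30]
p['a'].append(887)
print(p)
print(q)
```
{'a': [7, 6, 887], 'b': [8, 7]}
{'a': [7, 6, 887], 'b': [8, 7], 'c': [32, 30]}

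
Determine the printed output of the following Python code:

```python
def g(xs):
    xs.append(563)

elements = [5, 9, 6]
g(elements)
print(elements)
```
[5, 9, 6, 563]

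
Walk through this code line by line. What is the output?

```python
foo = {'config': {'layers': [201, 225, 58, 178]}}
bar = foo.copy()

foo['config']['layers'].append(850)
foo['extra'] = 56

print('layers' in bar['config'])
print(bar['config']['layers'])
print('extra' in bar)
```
True
[201, 225, 58, 178, 850]
False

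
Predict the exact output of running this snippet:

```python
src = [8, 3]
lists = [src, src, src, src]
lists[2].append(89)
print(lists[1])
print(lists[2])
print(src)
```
[8, 3, 89]
[8, 3, 89]
[8, 3, 89]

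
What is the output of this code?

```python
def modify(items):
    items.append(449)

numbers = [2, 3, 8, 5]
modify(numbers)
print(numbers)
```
[2, 3, 8, 5, 449]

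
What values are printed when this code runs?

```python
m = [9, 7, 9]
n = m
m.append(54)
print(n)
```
[9, 7, 9, 54]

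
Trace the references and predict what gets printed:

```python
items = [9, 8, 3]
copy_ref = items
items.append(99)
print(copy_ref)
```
[9, 8, 3, 99]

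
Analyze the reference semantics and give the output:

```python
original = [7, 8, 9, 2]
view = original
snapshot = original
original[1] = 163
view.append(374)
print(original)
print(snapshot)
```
[7, 163, 9, 2, 374]
[7, 163, 9, 2, 374]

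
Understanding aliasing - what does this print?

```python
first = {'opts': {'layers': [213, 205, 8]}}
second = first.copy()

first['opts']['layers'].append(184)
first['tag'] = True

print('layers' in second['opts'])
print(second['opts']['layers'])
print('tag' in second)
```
True
[213, 205, 8, 184]
False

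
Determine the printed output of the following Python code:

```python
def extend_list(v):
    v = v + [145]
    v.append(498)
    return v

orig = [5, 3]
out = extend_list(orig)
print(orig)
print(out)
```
[5, 3]
[5, 3, 145, 498]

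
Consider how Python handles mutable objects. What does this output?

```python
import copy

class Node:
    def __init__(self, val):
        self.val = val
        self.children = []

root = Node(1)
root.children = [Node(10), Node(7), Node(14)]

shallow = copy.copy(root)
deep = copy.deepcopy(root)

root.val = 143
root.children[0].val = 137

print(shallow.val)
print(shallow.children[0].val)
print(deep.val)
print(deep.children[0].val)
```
1
137
1
10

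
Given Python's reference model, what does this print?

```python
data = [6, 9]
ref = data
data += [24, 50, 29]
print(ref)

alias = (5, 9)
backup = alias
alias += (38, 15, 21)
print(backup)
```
[6, 9, 24, 50, 29]
(5, 9)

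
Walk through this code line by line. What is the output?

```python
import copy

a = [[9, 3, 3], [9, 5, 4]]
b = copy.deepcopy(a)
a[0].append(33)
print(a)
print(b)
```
[[9, 3, 3, 33], [9, 5, 4]]
[[9, 3, 3], [9, 5, 4]]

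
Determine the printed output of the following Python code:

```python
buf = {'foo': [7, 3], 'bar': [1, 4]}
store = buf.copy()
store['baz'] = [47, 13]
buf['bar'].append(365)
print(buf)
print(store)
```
{'foo': [7, 3], 'bar': [1, 4, 365]}
{'foo': [7, 3], 'bar': [1, 4, 365], 'baz': [47, 13]}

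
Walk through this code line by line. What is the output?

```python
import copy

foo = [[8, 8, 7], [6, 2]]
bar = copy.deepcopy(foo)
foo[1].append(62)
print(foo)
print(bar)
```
[[8, 8, 7], [6, 2, 62]]
[[8, 8, 7], [6, 2]]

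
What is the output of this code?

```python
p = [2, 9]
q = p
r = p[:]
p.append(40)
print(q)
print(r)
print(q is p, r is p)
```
[2, 9, 40]
[2, 9]
True False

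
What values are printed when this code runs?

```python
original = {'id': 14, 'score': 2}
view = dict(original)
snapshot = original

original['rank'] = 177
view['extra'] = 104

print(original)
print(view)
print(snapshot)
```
{'id': 14, 'score': 2, 'rank': 177}
{'id': 14, 'score': 2, 'extra': 104}
{'id': 14, 'score': 2, 'rank': 177}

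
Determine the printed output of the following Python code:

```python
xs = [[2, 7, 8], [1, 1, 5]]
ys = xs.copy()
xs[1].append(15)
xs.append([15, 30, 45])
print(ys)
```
[[2, 7, 8], [1, 1, 5, 15]]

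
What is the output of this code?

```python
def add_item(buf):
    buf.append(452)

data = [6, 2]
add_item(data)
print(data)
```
[6, 2, 452]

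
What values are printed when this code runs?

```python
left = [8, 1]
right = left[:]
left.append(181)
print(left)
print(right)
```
[8, 1, 181]
[8, 1]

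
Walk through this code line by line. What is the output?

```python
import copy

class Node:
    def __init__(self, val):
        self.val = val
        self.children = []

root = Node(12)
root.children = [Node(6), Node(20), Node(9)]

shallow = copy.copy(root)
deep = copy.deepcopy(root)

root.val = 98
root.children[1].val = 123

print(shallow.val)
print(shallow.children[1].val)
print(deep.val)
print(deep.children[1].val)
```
12
123
12
20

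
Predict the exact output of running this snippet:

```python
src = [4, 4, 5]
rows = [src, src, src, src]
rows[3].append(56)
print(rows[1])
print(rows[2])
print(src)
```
[4, 4, 5, 56]
[4, 4, 5, 56]
[4, 4, 5, 56]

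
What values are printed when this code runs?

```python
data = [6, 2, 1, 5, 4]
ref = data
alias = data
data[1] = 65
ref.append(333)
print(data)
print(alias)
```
[6, 65, 1, 5, 4, 333]
[6, 65, 1, 5, 4, 333]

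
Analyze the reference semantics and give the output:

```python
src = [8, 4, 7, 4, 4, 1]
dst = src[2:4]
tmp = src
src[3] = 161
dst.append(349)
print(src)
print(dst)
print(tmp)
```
[8, 4, 7, 161, 4, 1]
[7, 4, 349]
[8, 4, 7, 161, 4, 1]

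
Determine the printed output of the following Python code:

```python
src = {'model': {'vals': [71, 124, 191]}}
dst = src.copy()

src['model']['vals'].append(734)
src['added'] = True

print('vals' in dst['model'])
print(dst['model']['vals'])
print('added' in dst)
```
True
[71, 124, 191, 734]
False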